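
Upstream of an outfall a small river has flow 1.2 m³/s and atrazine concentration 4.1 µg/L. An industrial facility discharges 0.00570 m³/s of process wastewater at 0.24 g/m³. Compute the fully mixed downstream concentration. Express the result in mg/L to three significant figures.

0.00522 mg/L

4.1 µg/L = 0.0041 mg/L.
By mass balance at complete mixing, C = (0.0057·0.24 + 1.2·0.0041) / (0.0057 + 1.2) = 0.006288/1.206 = 0.005215 mg/L.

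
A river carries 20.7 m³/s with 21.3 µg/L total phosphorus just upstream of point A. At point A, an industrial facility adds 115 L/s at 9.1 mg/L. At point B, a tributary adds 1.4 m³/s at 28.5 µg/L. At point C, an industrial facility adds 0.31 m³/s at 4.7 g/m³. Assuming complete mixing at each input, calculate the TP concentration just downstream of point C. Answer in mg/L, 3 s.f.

21.3 µg/L = 0.0213 mg/L.
115 L/s = 0.115 m³/s.
After input A: C = (20.7·0.0213 + 0.115·9.1) / 20.81 = 0.07146 mg/L.
28.5 µg/L = 0.0285 mg/L.
After input B: C = (20.81·0.07146 + 1.4·0.0285) / 22.21 = 0.06875 mg/L.
After input C: C = (22.21·0.06875 + 0.31·4.7) / 22.52 = 0.1325 mg/L.

0.132 mg/L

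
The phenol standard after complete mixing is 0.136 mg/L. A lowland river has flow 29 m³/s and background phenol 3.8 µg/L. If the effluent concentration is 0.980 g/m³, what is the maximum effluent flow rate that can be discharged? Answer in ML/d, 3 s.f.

3.8 µg/L = 0.0038 mg/L.
Mass balance at complete mixing: C_std·(Q_w + Q_r) = Q_w·C_e + Q_r·C_b.
Rearranging, Q_w = Q_r·(C_std − C_b)/(C_e − C_std) = 29·(0.136 − 0.0038) / (0.98 − 0.136) = 4.542 m³/s.
= 392.5 ML/d.

392 ML/d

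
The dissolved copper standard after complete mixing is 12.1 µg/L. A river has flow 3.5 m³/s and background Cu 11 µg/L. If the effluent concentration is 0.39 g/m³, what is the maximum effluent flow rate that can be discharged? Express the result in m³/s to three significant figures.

11 µg/L = 0.011 mg/L.
12.1 µg/L = 0.0121 mg/L.
Mass balance at complete mixing: C_std·(Q_w + Q_r) = Q_w·C_e + Q_r·C_b.
Rearranging, Q_w = Q_r·(C_std − C_b)/(C_e − C_std) = 3.5·(0.0121 − 0.011) / (0.39 − 0.0121) = 0.01019 m³/s.

0.0102 m³/s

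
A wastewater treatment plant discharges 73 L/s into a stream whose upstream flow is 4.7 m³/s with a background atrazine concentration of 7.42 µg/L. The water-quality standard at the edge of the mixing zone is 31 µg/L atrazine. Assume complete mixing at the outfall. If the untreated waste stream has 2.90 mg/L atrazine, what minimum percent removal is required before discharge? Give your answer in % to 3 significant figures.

73 L/s = 0.073 m³/s.
7.42 µg/L = 0.00742 mg/L.
31 µg/L = 0.031 mg/L.
Mass balance: 0.031·4.773 = 0.073·Cₑ + 4.7·0.00742.
Cₑ = (0.148 − 0.03487) / 0.073 = 1.549 mg/L.
Required removal = 1 − 1.549/2.90 = 46.58 %.

46.6 %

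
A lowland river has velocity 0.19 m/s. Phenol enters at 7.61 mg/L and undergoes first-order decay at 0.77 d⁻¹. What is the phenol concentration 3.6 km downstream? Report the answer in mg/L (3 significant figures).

6.43 mg/L

Travel time t = 3.6 km / 0.19 m/s = 3600/0.19 = 1.895e+04 s = 0.2193 d.
First-order decay: C = 7.61·exp(−0.77·0.2193) = 7.61·0.8446 = 6.428 mg/L.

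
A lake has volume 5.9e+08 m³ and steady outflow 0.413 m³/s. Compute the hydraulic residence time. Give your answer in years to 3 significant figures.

45.3 yr

Q = 0.413 m³/s × 3.156e+07 s/yr = 1.303e+07 m³/yr.
Hydraulic residence time τ = V/Q = 5.9e+08/1.303e+07 = 45.27 yr.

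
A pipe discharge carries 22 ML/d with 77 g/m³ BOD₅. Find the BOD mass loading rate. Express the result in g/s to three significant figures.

19.6 g/s

22 ML/d = 0.2546 m³/s.
Mass flux = Q·C = 0.2546 m³/s × 77 g/m³ = 19.61 g/s.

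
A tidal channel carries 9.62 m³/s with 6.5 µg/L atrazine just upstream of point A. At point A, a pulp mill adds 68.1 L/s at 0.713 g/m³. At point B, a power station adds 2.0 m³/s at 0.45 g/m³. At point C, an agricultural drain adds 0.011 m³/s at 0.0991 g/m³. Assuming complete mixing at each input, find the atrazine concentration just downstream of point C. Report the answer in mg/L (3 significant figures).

0.0865 mg/L

6.5 µg/L = 0.0065 mg/L.
68.1 L/s = 0.0681 m³/s.
After input A: C = (9.62·0.0065 + 0.0681·0.713) / 9.688 = 0.01147 mg/L.
After input B: C = (9.688·0.01147 + 2·0.45) / 11.69 = 0.08651 mg/L.
After input C: C = (11.69·0.08651 + 0.011·0.0991) / 11.7 = 0.08652 mg/L.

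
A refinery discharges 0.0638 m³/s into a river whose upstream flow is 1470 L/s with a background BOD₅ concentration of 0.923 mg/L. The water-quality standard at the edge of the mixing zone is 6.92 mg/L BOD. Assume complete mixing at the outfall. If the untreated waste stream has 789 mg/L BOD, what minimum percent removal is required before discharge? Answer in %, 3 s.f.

1470 L/s = 1.47 m³/s.
Mass balance: 6.92·1.534 = 0.0638·Cₑ + 1.47·0.923.
Cₑ = (10.61 − 1.357) / 0.0638 = 145.1 mg/L.
Required removal = 1 − 145.1/789 = 81.61 %.

81.6 %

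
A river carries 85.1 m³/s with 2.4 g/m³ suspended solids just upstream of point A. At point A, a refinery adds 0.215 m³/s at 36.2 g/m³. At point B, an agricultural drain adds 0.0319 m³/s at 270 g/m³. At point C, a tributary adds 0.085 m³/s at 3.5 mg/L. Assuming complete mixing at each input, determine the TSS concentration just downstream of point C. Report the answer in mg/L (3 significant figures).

After input A: C = (85.1·2.4 + 0.215·36.2) / 85.31 = 2.485 mg/L.
After input B: C = (85.31·2.485 + 0.0319·270) / 85.35 = 2.585 mg/L.
After input C: C = (85.35·2.585 + 0.085·3.5) / 85.43 = 2.586 mg/L.

2.59 mg/L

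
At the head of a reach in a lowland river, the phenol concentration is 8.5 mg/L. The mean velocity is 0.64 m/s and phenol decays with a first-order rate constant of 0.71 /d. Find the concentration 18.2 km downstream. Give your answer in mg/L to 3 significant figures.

6.73 mg/L

Travel time t = 18.2 km / 0.64 m/s = 1.82e+04/0.64 = 2.844e+04 s = 0.3291 d.
First-order decay: C = 8.5·exp(−0.71·0.3291) = 8.5·0.7916 = 6.729 mg/L.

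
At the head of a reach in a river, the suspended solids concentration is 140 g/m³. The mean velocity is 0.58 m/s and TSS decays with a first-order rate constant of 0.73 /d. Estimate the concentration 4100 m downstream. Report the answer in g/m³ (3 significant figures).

132 g/m³

Travel time t = 4100 m / 0.58 m/s = 4100/0.58 = 7069 s = 0.08182 d.
First-order decay: C = 140·exp(−0.73·0.08182) = 140·0.942 = 131.9 g/m³.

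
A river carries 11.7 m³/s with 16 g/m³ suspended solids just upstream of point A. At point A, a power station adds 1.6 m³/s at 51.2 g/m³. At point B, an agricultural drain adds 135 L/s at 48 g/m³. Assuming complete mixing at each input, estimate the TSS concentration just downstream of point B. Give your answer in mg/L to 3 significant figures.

After input A: C = (11.7·16 + 1.6·51.2) / 13.3 = 20.23 mg/L.
135 L/s = 0.135 m³/s.
After input B: C = (13.3·20.23 + 0.135·48) / 13.43 = 20.51 mg/L.

20.5 mg/L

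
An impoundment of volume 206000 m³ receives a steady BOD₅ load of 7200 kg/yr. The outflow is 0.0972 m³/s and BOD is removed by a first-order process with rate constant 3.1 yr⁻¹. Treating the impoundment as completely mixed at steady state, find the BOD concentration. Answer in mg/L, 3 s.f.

Outflow Q = 0.0972 m³/s × 3.156e+07 s/yr = 3.067e+06 m³/yr.
Steady-state CSTR mass balance: W = Q·C + k·V·C, so C = W/(Q + kV).
Q + kV = 3.067e+06 + 3.1·206000 = 3.706e+06 m³/yr.
C = 7200/3.706e+06 = 0.001943 kg/m³ = 1.943 mg/L.

1.94 mg/L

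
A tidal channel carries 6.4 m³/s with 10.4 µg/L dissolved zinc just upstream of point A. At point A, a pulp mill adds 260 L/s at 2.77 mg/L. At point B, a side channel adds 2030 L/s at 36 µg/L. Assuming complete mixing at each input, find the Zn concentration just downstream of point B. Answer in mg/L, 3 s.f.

0.0989 mg/L

10.4 µg/L = 0.0104 mg/L.
260 L/s = 0.26 m³/s.
After input A: C = (6.4·0.0104 + 0.26·2.77) / 6.66 = 0.1181 mg/L.
2030 L/s = 2.03 m³/s.
36 µg/L = 0.036 mg/L.
After input B: C = (6.66·0.1181 + 2.03·0.036) / 8.69 = 0.09895 mg/L.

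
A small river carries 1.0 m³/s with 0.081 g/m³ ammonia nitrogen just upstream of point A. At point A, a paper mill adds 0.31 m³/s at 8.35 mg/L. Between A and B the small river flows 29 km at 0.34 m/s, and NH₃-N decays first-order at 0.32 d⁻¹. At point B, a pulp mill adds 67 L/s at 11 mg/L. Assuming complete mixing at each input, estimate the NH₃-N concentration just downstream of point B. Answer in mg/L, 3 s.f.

After input A: C = (1·0.081 + 0.31·8.35) / 1.31 = 2.038 mg/L.
Over the 29 km reach to input B (t = 8.529e+04 s = 0.9872 d), decay gives C = 2.038·exp(−0.32·0.9872) = 1.486 mg/L.
67 L/s = 0.067 m³/s.
After input B: C = (1.31·1.486 + 0.067·11) / 1.377 = 1.949 mg/L.

1.95 mg/L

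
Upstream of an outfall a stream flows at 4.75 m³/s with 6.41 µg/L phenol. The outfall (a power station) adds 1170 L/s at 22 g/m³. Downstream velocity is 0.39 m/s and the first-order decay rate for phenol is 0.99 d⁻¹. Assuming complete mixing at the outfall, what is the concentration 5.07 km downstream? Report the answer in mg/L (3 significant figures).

3.75 mg/L

1170 L/s = 1.17 m³/s.
6.41 µg/L = 0.00641 mg/L.
After complete mixing, C₀ = (1.17·22 + 4.75·0.00641) / 5.92 = 4.353 mg/L.
Travel time t = 5070 m / 0.39 m/s = 1.3e+04 s = 0.1505 d.
C = 4.353·exp(−0.99·0.1505) = 4.353·0.8616 = 3.751 mg/L.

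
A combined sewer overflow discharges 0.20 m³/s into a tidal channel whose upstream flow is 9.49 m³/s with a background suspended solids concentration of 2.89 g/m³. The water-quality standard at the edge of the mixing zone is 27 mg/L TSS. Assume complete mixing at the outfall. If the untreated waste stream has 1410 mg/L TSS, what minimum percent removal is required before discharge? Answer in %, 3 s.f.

Mass balance: 27·9.69 = 0.2·Cₑ + 9.49·2.89.
Cₑ = (261.6 − 27.43) / 0.2 = 1171 mg/L.
Required removal = 1 − 1171/1410 = 16.95 %.

16.9 %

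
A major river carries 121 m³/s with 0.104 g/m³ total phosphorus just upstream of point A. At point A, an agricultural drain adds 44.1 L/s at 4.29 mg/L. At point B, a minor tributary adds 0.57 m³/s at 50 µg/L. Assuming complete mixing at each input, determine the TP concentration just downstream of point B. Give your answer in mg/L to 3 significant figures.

0.105 mg/L

44.1 L/s = 0.0441 m³/s.
After input A: C = (121·0.104 + 0.0441·4.29) / 121 = 0.1055 mg/L.
50 µg/L = 0.05 mg/L.
After input B: C = (121·0.1055 + 0.57·0.05) / 121.6 = 0.1053 mg/L.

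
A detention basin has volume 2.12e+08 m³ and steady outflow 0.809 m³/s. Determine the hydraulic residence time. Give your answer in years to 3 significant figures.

8.30 yr

Q = 0.809 m³/s × 3.156e+07 s/yr = 2.553e+07 m³/yr.
Hydraulic residence time τ = V/Q = 2.12e+08/2.553e+07 = 8.304 yr.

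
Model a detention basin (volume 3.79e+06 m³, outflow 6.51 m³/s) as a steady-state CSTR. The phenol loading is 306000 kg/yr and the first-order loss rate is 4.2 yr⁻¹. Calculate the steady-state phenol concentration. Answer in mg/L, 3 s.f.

1.38 mg/L

Outflow Q = 6.51 m³/s × 3.156e+07 s/yr = 2.054e+08 m³/yr.
Steady-state CSTR mass balance: W = Q·C + k·V·C, so C = W/(Q + kV).
Q + kV = 2.054e+08 + 4.2·3.79e+06 = 2.214e+08 m³/yr.
C = 306000/2.214e+08 = 0.001382 kg/m³ = 1.382 mg/L.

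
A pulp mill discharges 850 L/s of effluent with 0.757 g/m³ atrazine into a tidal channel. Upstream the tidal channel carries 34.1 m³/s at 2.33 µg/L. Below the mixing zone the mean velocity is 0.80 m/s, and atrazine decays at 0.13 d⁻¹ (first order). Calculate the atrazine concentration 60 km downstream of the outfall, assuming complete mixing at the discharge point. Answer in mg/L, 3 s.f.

0.0185 mg/L

850 L/s = 0.85 m³/s.
2.33 µg/L = 0.00233 mg/L.
After complete mixing, C₀ = (0.85·0.757 + 34.1·0.00233) / 34.95 = 0.02068 mg/L.
Travel time t = 6e+04 m / 0.80 m/s = 7.5e+04 s = 0.8681 d.
C = 0.02068·exp(−0.13·0.8681) = 0.02068·0.8933 = 0.01848 mg/L.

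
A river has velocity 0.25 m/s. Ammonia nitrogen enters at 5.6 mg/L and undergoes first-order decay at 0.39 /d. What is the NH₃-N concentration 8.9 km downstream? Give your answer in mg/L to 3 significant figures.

Travel time t = 8.9 km / 0.25 m/s = 8900/0.25 = 3.56e+04 s = 0.412 d.
First-order decay: C = 5.6·exp(−0.39·0.412) = 5.6·0.8516 = 4.769 mg/L.

4.77 mg/L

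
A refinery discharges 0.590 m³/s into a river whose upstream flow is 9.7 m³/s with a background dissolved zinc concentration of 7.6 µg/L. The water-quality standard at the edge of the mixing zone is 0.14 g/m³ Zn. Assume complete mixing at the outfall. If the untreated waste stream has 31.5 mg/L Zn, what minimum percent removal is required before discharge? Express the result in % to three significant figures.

92.6 %

7.6 µg/L = 0.0076 mg/L.
Mass balance: 0.14·10.29 = 0.59·Cₑ + 9.7·0.0076.
Cₑ = (1.441 − 0.07372) / 0.59 = 2.317 mg/L.
Required removal = 1 − 2.317/31.5 = 92.65 %.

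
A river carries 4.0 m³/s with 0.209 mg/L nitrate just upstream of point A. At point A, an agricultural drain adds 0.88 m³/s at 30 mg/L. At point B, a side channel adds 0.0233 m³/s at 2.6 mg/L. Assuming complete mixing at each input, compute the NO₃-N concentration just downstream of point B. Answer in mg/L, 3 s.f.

After input A: C = (4·0.209 + 0.88·30) / 4.88 = 5.581 mg/L.
After input B: C = (4.88·5.581 + 0.0233·2.6) / 4.903 = 5.567 mg/L.

5.57 mg/L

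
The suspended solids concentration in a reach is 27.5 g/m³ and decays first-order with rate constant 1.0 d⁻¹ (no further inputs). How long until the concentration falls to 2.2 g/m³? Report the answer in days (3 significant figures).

2.53 d

t = ln(C₀/C)/k = ln(27.5/2.2)/1.0 = 2.526/1.0 = 2.526 d.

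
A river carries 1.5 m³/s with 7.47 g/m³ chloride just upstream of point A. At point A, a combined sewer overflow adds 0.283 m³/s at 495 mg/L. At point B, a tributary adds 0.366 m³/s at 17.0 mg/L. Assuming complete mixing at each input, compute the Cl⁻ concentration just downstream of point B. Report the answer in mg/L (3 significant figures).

After input A: C = (1.5·7.47 + 0.283·495) / 1.783 = 84.85 mg/L.
After input B: C = (1.783·84.85 + 0.366·17) / 2.149 = 73.3 mg/L.

73.3 mg/L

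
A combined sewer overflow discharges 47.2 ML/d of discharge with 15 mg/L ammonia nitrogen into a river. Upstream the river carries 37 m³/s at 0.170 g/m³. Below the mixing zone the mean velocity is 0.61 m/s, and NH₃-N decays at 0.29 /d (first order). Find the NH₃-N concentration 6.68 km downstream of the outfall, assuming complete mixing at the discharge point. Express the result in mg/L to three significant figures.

0.372 mg/L

47.2 ML/d = 0.5463 m³/s.
After complete mixing, C₀ = (0.5463·15 + 37·0.17) / 37.55 = 0.3858 mg/L.
Travel time t = 6680 m / 0.61 m/s = 1.095e+04 s = 0.1267 d.
C = 0.3858·exp(−0.29·0.1267) = 0.3858·0.9639 = 0.3719 mg/L.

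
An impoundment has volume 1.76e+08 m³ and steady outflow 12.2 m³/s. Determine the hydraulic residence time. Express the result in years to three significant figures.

Q = 12.2 m³/s × 3.156e+07 s/yr = 3.85e+08 m³/yr.
Hydraulic residence time τ = V/Q = 1.76e+08/3.85e+08 = 0.4571 yr.

0.457 yr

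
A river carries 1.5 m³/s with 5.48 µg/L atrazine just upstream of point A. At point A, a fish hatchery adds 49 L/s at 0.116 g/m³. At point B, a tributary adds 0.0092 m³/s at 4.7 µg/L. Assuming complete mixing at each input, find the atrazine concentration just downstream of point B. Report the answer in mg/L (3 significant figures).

0.00895 mg/L

5.48 µg/L = 0.00548 mg/L.
49 L/s = 0.049 m³/s.
After input A: C = (1.5·0.00548 + 0.049·0.116) / 1.549 = 0.008976 mg/L.
4.7 µg/L = 0.0047 mg/L.
After input B: C = (1.549·0.008976 + 0.0092·0.0047) / 1.558 = 0.008951 mg/L.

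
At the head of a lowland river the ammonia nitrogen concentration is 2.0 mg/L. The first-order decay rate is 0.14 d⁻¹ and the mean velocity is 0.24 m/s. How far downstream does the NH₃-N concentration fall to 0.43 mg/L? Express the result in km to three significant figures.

From C = C₀·e^(−kt), t = ln(C₀/C)/k = ln(2.0/0.43)/0.14 = 1.537/0.14 = 10.98 d.
Distance = v·t = 0.24 m/s × 9.486e+05 s = 2.277e+05 m = 227.7 km.

228 km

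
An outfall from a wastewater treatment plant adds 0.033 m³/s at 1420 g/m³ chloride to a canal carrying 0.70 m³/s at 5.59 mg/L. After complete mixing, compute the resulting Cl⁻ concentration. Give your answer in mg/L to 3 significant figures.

Flow-weighted mixing gives C = (0.033·1420 + 0.7·5.59) / (0.033 + 0.7) = 50.77/0.733 = 69.27 mg/L.

69.3 mg/L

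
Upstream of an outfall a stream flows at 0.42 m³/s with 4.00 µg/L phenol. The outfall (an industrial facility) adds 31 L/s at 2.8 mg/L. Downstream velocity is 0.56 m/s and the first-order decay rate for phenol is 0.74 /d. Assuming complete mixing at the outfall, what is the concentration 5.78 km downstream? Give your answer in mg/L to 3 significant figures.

31 L/s = 0.031 m³/s.
4.00 µg/L = 0.004 mg/L.
After complete mixing, C₀ = (0.031·2.8 + 0.42·0.004) / 0.451 = 0.1962 mg/L.
Travel time t = 5780 m / 0.56 m/s = 1.032e+04 s = 0.1195 d.
C = 0.1962·exp(−0.74·0.1195) = 0.1962·0.9154 = 0.1796 mg/L.

0.180 mg/L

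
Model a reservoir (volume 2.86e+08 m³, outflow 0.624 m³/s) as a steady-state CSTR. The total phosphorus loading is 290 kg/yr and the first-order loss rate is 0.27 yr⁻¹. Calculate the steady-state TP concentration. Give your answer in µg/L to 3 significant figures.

2.99 µg/L

Outflow Q = 0.624 m³/s × 3.156e+07 s/yr = 1.969e+07 m³/yr.
Steady-state CSTR mass balance: W = Q·C + k·V·C, so C = W/(Q + kV).
Q + kV = 1.969e+07 + 0.27·2.86e+08 = 9.691e+07 m³/yr.
C = 290/9.691e+07 = 2.992e-06 kg/m³ = 0.002992 mg/L = 2.992 µg/L.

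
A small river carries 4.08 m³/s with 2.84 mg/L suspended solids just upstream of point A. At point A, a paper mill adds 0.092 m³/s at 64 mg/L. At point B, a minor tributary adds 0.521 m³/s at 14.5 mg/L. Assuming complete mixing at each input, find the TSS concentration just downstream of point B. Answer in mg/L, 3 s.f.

5.33 mg/L

After input A: C = (4.08·2.84 + 0.092·64) / 4.172 = 4.189 mg/L.
After input B: C = (4.172·4.189 + 0.521·14.5) / 4.693 = 5.333 mg/L.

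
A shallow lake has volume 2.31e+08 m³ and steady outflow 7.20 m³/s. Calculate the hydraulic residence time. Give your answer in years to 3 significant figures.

Q = 7.20 m³/s × 3.156e+07 s/yr = 2.272e+08 m³/yr.
Hydraulic residence time τ = V/Q = 2.31e+08/2.272e+08 = 1.017 yr.

1.02 yr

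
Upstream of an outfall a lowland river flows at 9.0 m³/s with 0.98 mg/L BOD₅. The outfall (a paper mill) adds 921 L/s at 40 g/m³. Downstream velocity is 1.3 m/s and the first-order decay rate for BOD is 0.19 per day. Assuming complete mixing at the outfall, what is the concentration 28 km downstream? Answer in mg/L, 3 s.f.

4.39 mg/L

921 L/s = 0.921 m³/s.
After complete mixing, C₀ = (0.921·40 + 9·0.98) / 9.921 = 4.602 mg/L.
Travel time t = 2.8e+04 m / 1.3 m/s = 2.154e+04 s = 0.2493 d.
C = 4.602·exp(−0.19·0.2493) = 4.602·0.9537 = 4.389 mg/L.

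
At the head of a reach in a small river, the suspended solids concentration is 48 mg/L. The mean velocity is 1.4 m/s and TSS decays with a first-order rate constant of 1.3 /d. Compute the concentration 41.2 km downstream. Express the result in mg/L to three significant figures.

30.8 mg/L

Travel time t = 41.2 km / 1.4 m/s = 4.12e+04/1.4 = 2.943e+04 s = 0.3406 d.
First-order decay: C = 48·exp(−1.3·0.3406) = 48·0.6422 = 30.83 mg/L.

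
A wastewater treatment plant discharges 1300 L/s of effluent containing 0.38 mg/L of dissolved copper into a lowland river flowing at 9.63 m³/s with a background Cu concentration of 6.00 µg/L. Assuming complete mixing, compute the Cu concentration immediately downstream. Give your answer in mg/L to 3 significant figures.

1300 L/s = 1.3 m³/s.
6.00 µg/L = 0.006 mg/L.
Flow-weighted mixing gives C = (1.3·0.38 + 9.63·0.006) / (1.3 + 9.63) = 0.5518/10.93 = 0.05048 mg/L.

0.0505 mg/L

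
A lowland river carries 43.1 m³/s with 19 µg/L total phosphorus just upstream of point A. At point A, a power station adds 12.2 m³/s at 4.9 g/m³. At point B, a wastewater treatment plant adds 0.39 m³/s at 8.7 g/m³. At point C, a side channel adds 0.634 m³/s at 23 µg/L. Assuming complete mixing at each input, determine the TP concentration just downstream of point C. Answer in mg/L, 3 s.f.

1.14 mg/L

19 µg/L = 0.019 mg/L.
After input A: C = (43.1·0.019 + 12.2·4.9) / 55.3 = 1.096 mg/L.
After input B: C = (55.3·1.096 + 0.39·8.7) / 55.69 = 1.149 mg/L.
23 µg/L = 0.023 mg/L.
After input C: C = (55.69·1.149 + 0.634·0.023) / 56.32 = 1.136 mg/L.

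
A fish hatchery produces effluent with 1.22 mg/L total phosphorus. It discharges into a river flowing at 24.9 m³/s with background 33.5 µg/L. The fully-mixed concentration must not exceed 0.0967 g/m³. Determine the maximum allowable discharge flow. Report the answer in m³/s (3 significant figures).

33.5 µg/L = 0.0335 mg/L.
Mass balance at complete mixing: C_std·(Q_w + Q_r) = Q_w·C_e + Q_r·C_b.
Rearranging, Q_w = Q_r·(C_std − C_b)/(C_e − C_std) = 24.9·(0.0967 − 0.0335) / (1.22 − 0.0967) = 1.401 m³/s.

1.40 m³/s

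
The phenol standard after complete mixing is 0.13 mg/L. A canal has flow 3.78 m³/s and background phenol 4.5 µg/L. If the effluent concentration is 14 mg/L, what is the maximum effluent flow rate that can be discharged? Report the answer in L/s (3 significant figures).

4.5 µg/L = 0.0045 mg/L.
Mass balance at complete mixing: C_std·(Q_w + Q_r) = Q_w·C_e + Q_r·C_b.
Rearranging, Q_w = Q_r·(C_std − C_b)/(C_e − C_std) = 3.78·(0.13 − 0.0045) / (14 − 0.13) = 0.0342 m³/s.
= 34.2 L/s.

34.2 L/s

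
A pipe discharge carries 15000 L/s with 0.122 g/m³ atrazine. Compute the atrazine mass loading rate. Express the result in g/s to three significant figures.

1.83 g/s

15000 L/s = 15 m³/s.
Mass flux = Q·C = 15 m³/s × 0.122 g/m³ = 1.83 g/s.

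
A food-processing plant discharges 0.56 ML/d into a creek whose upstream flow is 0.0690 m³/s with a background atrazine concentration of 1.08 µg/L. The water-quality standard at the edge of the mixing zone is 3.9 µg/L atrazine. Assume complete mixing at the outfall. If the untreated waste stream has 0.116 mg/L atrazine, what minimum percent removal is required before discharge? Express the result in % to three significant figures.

0.56 ML/d = 0.006481 m³/s.
1.08 µg/L = 0.00108 mg/L.
3.9 µg/L = 0.0039 mg/L.
Mass balance: 0.0039·0.07548 = 0.006481·Cₑ + 0.069·0.00108.
Cₑ = (0.0002944 − 7.452e-05) / 0.006481 = 0.03392 mg/L.
Required removal = 1 − 0.03392/0.116 = 70.76 %.

70.8 %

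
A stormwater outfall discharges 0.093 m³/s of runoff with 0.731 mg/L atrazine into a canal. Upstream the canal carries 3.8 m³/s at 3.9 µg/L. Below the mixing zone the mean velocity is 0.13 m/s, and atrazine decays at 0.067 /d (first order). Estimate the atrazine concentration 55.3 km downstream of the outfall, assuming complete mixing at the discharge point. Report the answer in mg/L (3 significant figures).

0.0153 mg/L

3.9 µg/L = 0.0039 mg/L.
After complete mixing, C₀ = (0.093·0.731 + 3.8·0.0039) / 3.893 = 0.02127 mg/L.
Travel time t = 5.53e+04 m / 0.13 m/s = 4.254e+05 s = 4.923 d.
C = 0.02127·exp(−0.067·4.923) = 0.02127·0.719 = 0.01529 mg/L.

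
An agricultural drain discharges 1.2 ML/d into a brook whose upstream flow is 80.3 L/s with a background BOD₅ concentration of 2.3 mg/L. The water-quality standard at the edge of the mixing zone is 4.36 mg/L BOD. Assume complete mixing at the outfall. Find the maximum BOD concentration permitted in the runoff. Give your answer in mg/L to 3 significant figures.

1.2 ML/d = 0.01389 m³/s.
80.3 L/s = 0.0803 m³/s.
Mass balance: 4.36·0.09419 = 0.01389·Cₑ + 0.0803·2.3.
Cₑ = (0.4107 − 0.1847) / 0.01389 = 16.27 mg/L.

16.3 mg/L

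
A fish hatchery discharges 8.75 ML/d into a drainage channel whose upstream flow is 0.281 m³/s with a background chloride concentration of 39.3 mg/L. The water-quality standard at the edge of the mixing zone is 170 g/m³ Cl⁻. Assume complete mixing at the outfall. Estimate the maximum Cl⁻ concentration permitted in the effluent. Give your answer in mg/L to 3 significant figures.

533 mg/L

8.75 ML/d = 0.1013 m³/s.
Mass balance: 170·0.3823 = 0.1013·Cₑ + 0.281·39.3.
Cₑ = (64.99 − 11.04) / 0.1013 = 532.6 mg/L.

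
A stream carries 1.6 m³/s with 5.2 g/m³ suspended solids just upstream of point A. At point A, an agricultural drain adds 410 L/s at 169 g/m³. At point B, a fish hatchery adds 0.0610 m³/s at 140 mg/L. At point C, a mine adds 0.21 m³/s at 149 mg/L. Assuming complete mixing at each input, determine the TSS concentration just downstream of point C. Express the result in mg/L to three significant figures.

51.5 mg/L

410 L/s = 0.41 m³/s.
After input A: C = (1.6·5.2 + 0.41·169) / 2.01 = 38.61 mg/L.
After input B: C = (2.01·38.61 + 0.061·140) / 2.071 = 41.6 mg/L.
After input C: C = (2.071·41.6 + 0.21·149) / 2.281 = 51.49 mg/L.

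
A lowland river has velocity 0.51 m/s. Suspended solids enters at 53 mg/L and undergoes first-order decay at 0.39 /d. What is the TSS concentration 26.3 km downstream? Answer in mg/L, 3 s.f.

42.0 mg/L

Travel time t = 26.3 km / 0.51 m/s = 2.63e+04/0.51 = 5.157e+04 s = 0.5969 d.
First-order decay: C = 53·exp(−0.39·0.5969) = 53·0.7923 = 41.99 mg/L.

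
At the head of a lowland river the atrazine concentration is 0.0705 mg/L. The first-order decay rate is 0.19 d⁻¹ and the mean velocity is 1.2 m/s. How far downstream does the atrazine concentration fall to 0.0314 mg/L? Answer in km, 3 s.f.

From C = C₀·e^(−kt), t = ln(C₀/C)/k = ln(0.0705/0.0314)/0.19 = 0.8088/0.19 = 4.257 d.
Distance = v·t = 1.2 m/s × 3.678e+05 s = 4.414e+05 m = 441.4 km.

441 km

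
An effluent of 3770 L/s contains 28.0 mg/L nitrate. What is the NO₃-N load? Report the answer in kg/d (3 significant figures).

3770 L/s = 3.77 m³/s.
Mass flux = Q·C = 3.77 m³/s × 28 g/m³ = 105.6 g/s.
= 105.6 g/s × 86.4 = 9120 kg/d.

9120 kg/d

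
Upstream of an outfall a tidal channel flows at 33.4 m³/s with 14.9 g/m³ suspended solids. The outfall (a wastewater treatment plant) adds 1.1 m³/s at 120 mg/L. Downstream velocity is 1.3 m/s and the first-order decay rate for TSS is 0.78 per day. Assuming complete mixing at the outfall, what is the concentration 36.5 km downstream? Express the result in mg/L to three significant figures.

14.2 mg/L

After complete mixing, C₀ = (1.1·120 + 33.4·14.9) / 34.5 = 18.25 mg/L.
Travel time t = 3.65e+04 m / 1.3 m/s = 2.808e+04 s = 0.325 d.
C = 18.25·exp(−0.78·0.325) = 18.25·0.7761 = 14.16 mg/L.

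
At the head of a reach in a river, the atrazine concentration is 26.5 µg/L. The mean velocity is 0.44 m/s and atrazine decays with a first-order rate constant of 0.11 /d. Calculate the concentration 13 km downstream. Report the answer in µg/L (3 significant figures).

25.5 µg/L

Travel time t = 13 km / 0.44 m/s = 1.3e+04/0.44 = 2.955e+04 s = 0.342 d.
First-order decay: C = 26.5·exp(−0.11·0.342) = 26.5·0.9631 = 25.52 µg/L.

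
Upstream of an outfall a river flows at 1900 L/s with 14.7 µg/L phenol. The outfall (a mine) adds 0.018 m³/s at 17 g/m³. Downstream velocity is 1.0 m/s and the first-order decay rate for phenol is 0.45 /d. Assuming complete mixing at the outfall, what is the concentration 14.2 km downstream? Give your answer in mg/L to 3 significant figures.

1900 L/s = 1.9 m³/s.
14.7 µg/L = 0.0147 mg/L.
After complete mixing, C₀ = (0.018·17 + 1.9·0.0147) / 1.918 = 0.1741 mg/L.
Travel time t = 1.42e+04 m / 1.0 m/s = 1.42e+04 s = 0.1644 d.
C = 0.1741·exp(−0.45·0.1644) = 0.1741·0.9287 = 0.1617 mg/L.

0.162 mg/L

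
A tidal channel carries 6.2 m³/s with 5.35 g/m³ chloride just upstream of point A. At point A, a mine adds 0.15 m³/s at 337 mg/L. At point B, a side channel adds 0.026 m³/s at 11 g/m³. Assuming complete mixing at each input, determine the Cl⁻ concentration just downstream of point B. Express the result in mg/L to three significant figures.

13.2 mg/L

After input A: C = (6.2·5.35 + 0.15·337) / 6.35 = 13.18 mg/L.
After input B: C = (6.35·13.18 + 0.026·11) / 6.376 = 13.18 mg/L.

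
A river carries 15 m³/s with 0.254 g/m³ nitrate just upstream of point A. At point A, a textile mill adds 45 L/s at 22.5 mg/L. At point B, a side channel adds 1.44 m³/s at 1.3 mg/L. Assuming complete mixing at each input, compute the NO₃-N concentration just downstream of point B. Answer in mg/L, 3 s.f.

45 L/s = 0.045 m³/s.
After input A: C = (15·0.254 + 0.045·22.5) / 15.04 = 0.3205 mg/L.
After input B: C = (15.04·0.3205 + 1.44·1.3) / 16.48 = 0.4061 mg/L.

0.406 mg/L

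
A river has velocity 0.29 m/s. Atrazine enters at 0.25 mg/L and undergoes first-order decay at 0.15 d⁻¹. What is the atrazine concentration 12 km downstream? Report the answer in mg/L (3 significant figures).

Travel time t = 12 km / 0.29 m/s = 1.2e+04/0.29 = 4.138e+04 s = 0.4789 d.
First-order decay: C = 0.25·exp(−0.15·0.4789) = 0.25·0.9307 = 0.2327 mg/L.

0.233 mg/L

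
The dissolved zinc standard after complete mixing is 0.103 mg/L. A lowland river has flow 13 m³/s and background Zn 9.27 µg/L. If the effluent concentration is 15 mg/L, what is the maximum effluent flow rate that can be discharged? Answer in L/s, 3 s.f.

9.27 µg/L = 0.00927 mg/L.
Mass balance at complete mixing: C_std·(Q_w + Q_r) = Q_w·C_e + Q_r·C_b.
Rearranging, Q_w = Q_r·(C_std − C_b)/(C_e − C_std) = 13·(0.103 − 0.00927) / (15 − 0.103) = 0.08179 m³/s.
= 81.79 L/s.

81.8 L/s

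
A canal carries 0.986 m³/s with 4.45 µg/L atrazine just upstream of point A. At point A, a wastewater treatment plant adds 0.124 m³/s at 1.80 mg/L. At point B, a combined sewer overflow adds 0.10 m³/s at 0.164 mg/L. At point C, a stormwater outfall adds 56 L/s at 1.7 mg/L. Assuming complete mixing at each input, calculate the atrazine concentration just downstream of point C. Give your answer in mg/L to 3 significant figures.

0.268 mg/L

4.45 µg/L = 0.00445 mg/L.
After input A: C = (0.986·0.00445 + 0.124·1.8) / 1.11 = 0.205 mg/L.
After input B: C = (1.11·0.205 + 0.1·0.164) / 1.21 = 0.2016 mg/L.
56 L/s = 0.056 m³/s.
After input C: C = (1.21·0.2016 + 0.056·1.7) / 1.266 = 0.2679 mg/L.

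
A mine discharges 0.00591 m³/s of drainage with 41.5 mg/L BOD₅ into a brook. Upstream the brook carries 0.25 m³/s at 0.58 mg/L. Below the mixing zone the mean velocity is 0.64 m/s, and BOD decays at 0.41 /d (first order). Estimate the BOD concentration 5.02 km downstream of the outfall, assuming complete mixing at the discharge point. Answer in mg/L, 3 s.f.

1.47 mg/L

After complete mixing, C₀ = (0.00591·41.5 + 0.25·0.58) / 0.2559 = 1.525 mg/L.
Travel time t = 5020 m / 0.64 m/s = 7844 s = 0.09078 d.
C = 1.525·exp(−0.41·0.09078) = 1.525·0.9635 = 1.469 mg/L.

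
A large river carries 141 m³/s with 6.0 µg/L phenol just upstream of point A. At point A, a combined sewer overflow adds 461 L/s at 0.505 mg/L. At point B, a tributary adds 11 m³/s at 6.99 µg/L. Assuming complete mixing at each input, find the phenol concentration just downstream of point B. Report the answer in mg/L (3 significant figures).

0.00758 mg/L

6.0 µg/L = 0.006 mg/L.
461 L/s = 0.461 m³/s.
After input A: C = (141·0.006 + 0.461·0.505) / 141.5 = 0.007626 mg/L.
6.99 µg/L = 0.00699 mg/L.
After input B: C = (141.5·0.007626 + 11·0.00699) / 152.5 = 0.00758 mg/L.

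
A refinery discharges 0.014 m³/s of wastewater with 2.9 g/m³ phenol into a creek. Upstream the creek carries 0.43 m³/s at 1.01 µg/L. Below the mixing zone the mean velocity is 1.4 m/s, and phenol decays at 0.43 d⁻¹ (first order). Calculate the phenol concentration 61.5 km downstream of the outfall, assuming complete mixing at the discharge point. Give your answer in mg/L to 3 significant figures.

1.01 µg/L = 0.00101 mg/L.
After complete mixing, C₀ = (0.014·2.9 + 0.43·0.00101) / 0.444 = 0.09242 mg/L.
Travel time t = 6.15e+04 m / 1.4 m/s = 4.393e+04 s = 0.5084 d.
C = 0.09242·exp(−0.43·0.5084) = 0.09242·0.8036 = 0.07427 mg/L.

0.0743 mg/L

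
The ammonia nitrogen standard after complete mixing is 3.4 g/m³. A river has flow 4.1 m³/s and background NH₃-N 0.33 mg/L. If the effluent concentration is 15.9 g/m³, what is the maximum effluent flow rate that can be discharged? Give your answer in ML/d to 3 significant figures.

87.0 ML/d

Mass balance at complete mixing: C_std·(Q_w + Q_r) = Q_w·C_e + Q_r·C_b.
Rearranging, Q_w = Q_r·(C_std − C_b)/(C_e − C_std) = 4.1·(3.4 − 0.33) / (15.9 − 3.4) = 1.007 m³/s.
= 87 ML/d.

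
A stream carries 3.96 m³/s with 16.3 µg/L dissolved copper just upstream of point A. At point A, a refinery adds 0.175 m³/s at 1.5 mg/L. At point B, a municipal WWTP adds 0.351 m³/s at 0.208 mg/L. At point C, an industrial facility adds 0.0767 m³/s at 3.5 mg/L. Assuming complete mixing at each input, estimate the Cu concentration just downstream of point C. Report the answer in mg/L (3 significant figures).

0.147 mg/L

16.3 µg/L = 0.0163 mg/L.
After input A: C = (3.96·0.0163 + 0.175·1.5) / 4.135 = 0.07909 mg/L.
After input B: C = (4.135·0.07909 + 0.351·0.208) / 4.486 = 0.08918 mg/L.
After input C: C = (4.486·0.08918 + 0.0767·3.5) / 4.563 = 0.1465 mg/L.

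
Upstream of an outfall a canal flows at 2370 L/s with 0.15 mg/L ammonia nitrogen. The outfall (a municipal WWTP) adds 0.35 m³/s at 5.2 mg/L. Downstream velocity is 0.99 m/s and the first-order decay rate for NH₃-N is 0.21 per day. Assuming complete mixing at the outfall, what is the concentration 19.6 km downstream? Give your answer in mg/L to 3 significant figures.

0.762 mg/L

2370 L/s = 2.37 m³/s.
After complete mixing, C₀ = (0.35·5.2 + 2.37·0.15) / 2.72 = 0.7998 mg/L.
Travel time t = 1.96e+04 m / 0.99 m/s = 1.98e+04 s = 0.2291 d.
C = 0.7998·exp(−0.21·0.2291) = 0.7998·0.953 = 0.7622 mg/L.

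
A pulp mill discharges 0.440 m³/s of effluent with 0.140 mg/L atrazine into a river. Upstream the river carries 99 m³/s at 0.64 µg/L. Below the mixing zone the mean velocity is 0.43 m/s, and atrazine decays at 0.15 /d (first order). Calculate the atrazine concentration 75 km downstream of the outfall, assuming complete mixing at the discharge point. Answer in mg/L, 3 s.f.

0.64 µg/L = 0.00064 mg/L.
After complete mixing, C₀ = (0.44·0.14 + 99·0.00064) / 99.44 = 0.001257 mg/L.
Travel time t = 7.5e+04 m / 0.43 m/s = 1.744e+05 s = 2.019 d.
C = 0.001257·exp(−0.15·2.019) = 0.001257·0.7387 = 0.0009283 mg/L.

0.000928 mg/L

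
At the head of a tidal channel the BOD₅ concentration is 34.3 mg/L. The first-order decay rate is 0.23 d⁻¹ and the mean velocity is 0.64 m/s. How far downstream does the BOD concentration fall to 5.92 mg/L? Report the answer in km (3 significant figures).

422 km

From C = C₀·e^(−kt), t = ln(C₀/C)/k = ln(34.3/5.92)/0.23 = 1.757/0.23 = 7.638 d.
Distance = v·t = 0.64 m/s × 6.599e+05 s = 4.224e+05 m = 422.4 km.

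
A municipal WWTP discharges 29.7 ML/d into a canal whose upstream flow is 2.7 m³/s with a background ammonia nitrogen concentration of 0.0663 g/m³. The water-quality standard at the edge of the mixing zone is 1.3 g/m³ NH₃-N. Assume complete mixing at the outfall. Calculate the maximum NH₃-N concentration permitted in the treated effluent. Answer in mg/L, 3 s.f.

29.7 ML/d = 0.3438 m³/s.
Mass balance: 1.3·3.044 = 0.3438·Cₑ + 2.7·0.0663.
Cₑ = (3.957 − 0.179) / 0.3438 = 10.99 mg/L.

11.0 mg/L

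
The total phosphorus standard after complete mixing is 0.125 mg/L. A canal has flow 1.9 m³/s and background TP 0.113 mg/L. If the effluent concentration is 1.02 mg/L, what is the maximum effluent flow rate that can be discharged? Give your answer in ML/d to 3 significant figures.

2.20 ML/d

Mass balance at complete mixing: C_std·(Q_w + Q_r) = Q_w·C_e + Q_r·C_b.
Rearranging, Q_w = Q_r·(C_std − C_b)/(C_e − C_std) = 1.9·(0.125 − 0.113) / (1.02 − 0.125) = 0.02547 m³/s.
= 2.201 ML/d.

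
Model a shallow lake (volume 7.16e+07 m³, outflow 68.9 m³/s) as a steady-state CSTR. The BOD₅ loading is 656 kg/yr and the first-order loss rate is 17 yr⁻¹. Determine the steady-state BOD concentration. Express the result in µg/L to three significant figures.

0.193 µg/L

Outflow Q = 68.9 m³/s × 3.156e+07 s/yr = 2.174e+09 m³/yr.
Steady-state CSTR mass balance: W = Q·C + k·V·C, so C = W/(Q + kV).
Q + kV = 2.174e+09 + 17·7.16e+07 = 3.392e+09 m³/yr.
C = 656/3.392e+09 = 1.934e-07 kg/m³ = 0.0001934 mg/L = 0.1934 µg/L.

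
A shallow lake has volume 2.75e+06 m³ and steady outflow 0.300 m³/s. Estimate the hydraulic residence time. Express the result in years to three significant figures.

0.290 yr

Q = 0.300 m³/s × 3.156e+07 s/yr = 9.467e+06 m³/yr.
Hydraulic residence time τ = V/Q = 2.75e+06/9.467e+06 = 0.2905 yr.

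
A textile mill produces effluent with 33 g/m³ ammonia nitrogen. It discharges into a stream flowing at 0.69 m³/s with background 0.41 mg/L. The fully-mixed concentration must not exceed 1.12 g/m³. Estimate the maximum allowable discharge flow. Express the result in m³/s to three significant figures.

0.0154 m³/s

Mass balance at complete mixing: C_std·(Q_w + Q_r) = Q_w·C_e + Q_r·C_b.
Rearranging, Q_w = Q_r·(C_std − C_b)/(C_e − C_std) = 0.69·(1.12 − 0.41) / (33 − 1.12) = 0.01537 m³/s.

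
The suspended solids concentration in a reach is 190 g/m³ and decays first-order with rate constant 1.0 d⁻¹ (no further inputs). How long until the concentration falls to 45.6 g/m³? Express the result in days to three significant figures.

t = ln(C₀/C)/k = ln(190/45.6)/1.0 = 1.427/1.0 = 1.427 d.

1.43 d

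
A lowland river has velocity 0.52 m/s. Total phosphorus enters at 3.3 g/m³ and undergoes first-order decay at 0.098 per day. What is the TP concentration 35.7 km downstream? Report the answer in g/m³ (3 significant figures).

3.05 g/m³

Travel time t = 35.7 km / 0.52 m/s = 3.57e+04/0.52 = 6.865e+04 s = 0.7946 d.
First-order decay: C = 3.3·exp(−0.098·0.7946) = 3.3·0.9251 = 3.053 g/m³.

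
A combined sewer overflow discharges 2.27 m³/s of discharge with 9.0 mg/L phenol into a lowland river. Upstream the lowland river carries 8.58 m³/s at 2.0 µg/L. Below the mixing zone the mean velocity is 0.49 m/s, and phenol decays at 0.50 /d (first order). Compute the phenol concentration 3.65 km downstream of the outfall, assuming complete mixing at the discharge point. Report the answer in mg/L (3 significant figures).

1.81 mg/L

2.0 µg/L = 0.002 mg/L.
After complete mixing, C₀ = (2.27·9 + 8.58·0.002) / 10.85 = 1.885 mg/L.
Travel time t = 3650 m / 0.49 m/s = 7449 s = 0.08622 d.
C = 1.885·exp(−0.50·0.08622) = 1.885·0.9578 = 1.805 mg/L.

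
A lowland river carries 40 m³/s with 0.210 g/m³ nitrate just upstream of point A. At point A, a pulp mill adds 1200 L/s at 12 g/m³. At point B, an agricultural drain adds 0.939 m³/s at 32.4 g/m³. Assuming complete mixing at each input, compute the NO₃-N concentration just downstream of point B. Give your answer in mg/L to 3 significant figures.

1.26 mg/L

1200 L/s = 1.2 m³/s.
After input A: C = (40·0.21 + 1.2·12) / 41.2 = 0.5534 mg/L.
After input B: C = (41.2·0.5534 + 0.939·32.4) / 42.14 = 1.263 mg/L.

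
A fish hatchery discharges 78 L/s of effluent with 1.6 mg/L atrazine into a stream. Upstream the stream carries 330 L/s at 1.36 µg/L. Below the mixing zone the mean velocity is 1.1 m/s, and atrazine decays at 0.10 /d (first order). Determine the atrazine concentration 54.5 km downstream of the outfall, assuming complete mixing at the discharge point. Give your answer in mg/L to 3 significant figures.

78 L/s = 0.078 m³/s.
330 L/s = 0.33 m³/s.
1.36 µg/L = 0.00136 mg/L.
After complete mixing, C₀ = (0.078·1.6 + 0.33·0.00136) / 0.408 = 0.307 mg/L.
Travel time t = 5.45e+04 m / 1.1 m/s = 4.955e+04 s = 0.5734 d.
C = 0.307·exp(−0.10·0.5734) = 0.307·0.9443 = 0.2899 mg/L.

0.290 mg/L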